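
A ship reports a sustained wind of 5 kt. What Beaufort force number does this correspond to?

5 kt lies in the Beaufort 2 band (light breeze, 4–6 kt).

Beaufort force 2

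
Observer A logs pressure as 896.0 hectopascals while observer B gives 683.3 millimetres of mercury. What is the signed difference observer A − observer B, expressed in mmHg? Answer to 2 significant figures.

-11 mmHg

observer A: 896.0 hPa = 672.06 mmHg.
Difference: 672.06 − 683.30 = -11 mmHg.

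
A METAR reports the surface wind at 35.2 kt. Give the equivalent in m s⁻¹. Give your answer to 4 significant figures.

18.11 m/s

1 kt = 0.514444 m/s, so 35.2 × 0.514444 = 18.11 m/s.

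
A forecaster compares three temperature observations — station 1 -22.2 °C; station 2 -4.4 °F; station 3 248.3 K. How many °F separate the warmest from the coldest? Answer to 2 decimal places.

8.33 °F

station 2: -4.4 °F = -20.222 °C.
station 3: 248.3 K = -24.850 °C.
Spread: (-20.222) − (-24.850) = 4.628 °C = 8.33 °F.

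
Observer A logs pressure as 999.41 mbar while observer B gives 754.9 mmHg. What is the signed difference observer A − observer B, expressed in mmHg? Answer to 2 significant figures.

observer A: 999.41 mb = 749.619 mmHg.
Difference: 749.619 − 754.900 = -5.3 mmHg.

-5.3 mmHg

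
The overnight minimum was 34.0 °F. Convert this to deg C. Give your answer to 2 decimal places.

°C = (°F − 32) × 5/9 = (34.0 − 32) / 1.8 = 1.11 °C.

1.11 °C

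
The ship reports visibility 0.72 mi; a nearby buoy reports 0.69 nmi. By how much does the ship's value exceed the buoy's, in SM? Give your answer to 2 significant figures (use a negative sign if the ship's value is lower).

the buoy: 0.69 nmi = 0.79404 SM.
Difference: 0.72000 − 0.79404 = -0.074 SM.

-0.074 SM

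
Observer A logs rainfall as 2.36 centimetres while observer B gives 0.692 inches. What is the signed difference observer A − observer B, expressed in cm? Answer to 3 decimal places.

0.602 cm

observer B: 0.692 in = 1.75768 cm.
Difference: 2.36000 − 1.75768 = 0.602 cm.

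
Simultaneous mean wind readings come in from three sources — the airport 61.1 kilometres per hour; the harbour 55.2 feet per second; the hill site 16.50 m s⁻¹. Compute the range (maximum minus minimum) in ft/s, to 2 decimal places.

1.55 ft/s

the airport: 61.1 km/h = 55.6831 ft/s.
the hill site: 16.50 m/s = 54.1339 ft/s.
Spread: 55.6831 − 54.1339 = 1.55 ft/s.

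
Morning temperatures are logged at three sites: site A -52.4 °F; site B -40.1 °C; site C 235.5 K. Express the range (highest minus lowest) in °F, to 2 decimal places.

site A: -52.4 °F = -46.889 °C.
site C: 235.5 K = -37.650 °C.
Spread: (-37.650) − (-46.889) = 9.239 °C = 16.63 °F.

16.63 °F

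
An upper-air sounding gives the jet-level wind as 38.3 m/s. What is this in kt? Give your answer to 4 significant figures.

1 m/s = 1.94384 kt, so 38.3 × 1.94384 = 74.45 kt.

74.45 kt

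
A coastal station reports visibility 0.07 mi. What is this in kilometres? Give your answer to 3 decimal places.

1 SM = 1.60934 km, so 0.07 × 1.60934 = 0.113 km.

0.113 km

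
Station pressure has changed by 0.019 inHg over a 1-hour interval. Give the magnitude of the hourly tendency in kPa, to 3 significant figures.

0.019 inHg / 1 h × 3.38639 kPa/inHg = 0.0643 kPa/h.

0.0643 kPa per hour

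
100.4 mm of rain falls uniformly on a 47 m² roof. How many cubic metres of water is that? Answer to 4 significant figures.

4.719 cubic metres

1 mm over 1 m² is 1 L, so volume = 100.4 × 47 = 4718.8 L = 4.719 m³.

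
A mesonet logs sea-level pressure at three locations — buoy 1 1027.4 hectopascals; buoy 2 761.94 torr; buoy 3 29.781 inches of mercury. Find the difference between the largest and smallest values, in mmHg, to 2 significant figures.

14 mmHg

buoy 1: 1027.4 hPa = 770.61 mmHg.
buoy 3: 29.781 inHg = 756.44 mmHg.
Spread: 770.61 − 756.44 = 14 mmHg.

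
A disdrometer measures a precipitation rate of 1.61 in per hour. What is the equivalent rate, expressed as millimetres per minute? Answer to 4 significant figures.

0.6816 mm/minute

1.61 in/hour × 25.4 mm/in × 0.0166667 hour/minute = 0.6816 mm/minute.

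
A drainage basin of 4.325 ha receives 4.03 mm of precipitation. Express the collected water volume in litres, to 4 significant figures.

Area: 4.325 ha = 43250 m².
1 mm over 1 m² is 1 L, so volume = 4.03 × 43250 = 174297.5 L ≈ 174300 L.

174300 litres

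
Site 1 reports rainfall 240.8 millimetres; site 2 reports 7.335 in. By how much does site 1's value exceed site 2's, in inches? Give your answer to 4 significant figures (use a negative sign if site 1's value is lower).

site 1: 240.8 mm = 9.48031 in.
Difference: 9.48031 − 7.33500 = 2.145 in.

2.145 in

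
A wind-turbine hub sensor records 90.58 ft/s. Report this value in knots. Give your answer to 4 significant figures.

1 ft/s = 0.592484 kt, so 90.58 × 0.592484 = 53.67 kt.

53.67 kt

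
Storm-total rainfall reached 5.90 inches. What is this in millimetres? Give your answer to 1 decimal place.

1 in = 25.4 mm, so 5.90 × 25.4 = 149.9 mm.

149.9 mm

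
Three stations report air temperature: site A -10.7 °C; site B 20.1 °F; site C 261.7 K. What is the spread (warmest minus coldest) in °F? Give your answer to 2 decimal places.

8.71 °F

site B: 20.1 °F = -6.611 °C.
site C: 261.7 K = -11.450 °C.
Spread: (-6.611) − (-11.450) = 4.839 °C = 8.71 °F.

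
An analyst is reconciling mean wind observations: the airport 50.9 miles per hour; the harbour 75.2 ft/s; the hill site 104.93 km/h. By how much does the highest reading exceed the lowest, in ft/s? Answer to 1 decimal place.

21.0 ft/s

the airport: 50.9 mph = 74.653 ft/s.
the hill site: 104.93 km/h = 95.627 ft/s.
Spread: 95.627 − 74.653 = 21.0 ft/s.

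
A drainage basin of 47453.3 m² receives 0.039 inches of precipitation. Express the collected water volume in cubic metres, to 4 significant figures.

Depth: 0.039 in × 25.4 = 0.9906 mm.
1 mm over 1 m² is 1 L, so volume = 0.9906 × 47453.3 = 47007.239 L = 47.01 m³.

47.01 cubic metres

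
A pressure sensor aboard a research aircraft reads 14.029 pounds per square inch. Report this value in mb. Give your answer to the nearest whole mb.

1 psi = 68.9476 mb, so 14.029 × 68.9476 = 967 mb.

967 mb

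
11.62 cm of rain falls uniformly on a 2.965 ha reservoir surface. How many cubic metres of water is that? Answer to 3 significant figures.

3450 cubic metres

Depth: 11.62 cm × 10 = 116.2 mm.
Area: 2.965 ha = 29650 m².
1 mm over 1 m² is 1 L, so volume = 116.2 × 29650 = 3445330 L = 3450 m³.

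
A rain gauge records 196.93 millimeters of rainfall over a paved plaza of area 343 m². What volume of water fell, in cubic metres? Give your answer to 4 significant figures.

67.55 cubic metres

1 mm over 1 m² is 1 L, so volume = 196.93 × 343 = 67546.99 L = 67.55 m³.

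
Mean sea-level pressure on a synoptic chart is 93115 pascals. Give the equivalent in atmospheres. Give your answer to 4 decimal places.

1 Pa = 9.86923e-06 atm, so 93115 × 9.86923e-06 = 0.9190 atm.

0.9190 atm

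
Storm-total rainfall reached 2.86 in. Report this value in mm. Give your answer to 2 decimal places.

1 in = 25.4 mm, so 2.86 × 25.4 = 72.64 mm.

72.64 mm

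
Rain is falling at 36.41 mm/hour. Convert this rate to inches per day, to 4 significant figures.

36.41 mm/hour × 0.0393701 in/mm × 24 hour/day = 34.40 in/day.

34.40 in/day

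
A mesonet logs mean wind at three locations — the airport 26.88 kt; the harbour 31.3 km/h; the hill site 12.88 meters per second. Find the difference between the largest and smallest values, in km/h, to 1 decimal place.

18.5 km/h

the airport: 26.88 kt = 49.782 km/h.
the hill site: 12.88 m/s = 46.368 km/h.
Spread: 49.782 − 31.300 = 18.5 km/h.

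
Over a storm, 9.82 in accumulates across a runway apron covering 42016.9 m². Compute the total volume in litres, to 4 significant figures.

10480000 litres

Depth: 9.82 in × 25.4 = 249.428 mm.
1 mm over 1 m² is 1 L, so volume = 249.428 × 42016.9 = 10480191 L ≈ 10480000 L.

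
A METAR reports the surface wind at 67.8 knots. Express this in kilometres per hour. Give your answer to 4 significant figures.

125.6 km/h

1 kt = 1.852 km/h, so 67.8 × 1.852 = 125.6 km/h.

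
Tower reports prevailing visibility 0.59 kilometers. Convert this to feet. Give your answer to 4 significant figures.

1936 ft

1 km = 3280.84 ft, so 0.59 × 3280.84 = 1936 ft.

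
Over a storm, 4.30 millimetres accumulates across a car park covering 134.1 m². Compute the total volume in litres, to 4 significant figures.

1 mm over 1 m² is 1 L, so volume = 4.3 × 134.1 = 576.63 L ≈ 576.6 L.

576.6 litres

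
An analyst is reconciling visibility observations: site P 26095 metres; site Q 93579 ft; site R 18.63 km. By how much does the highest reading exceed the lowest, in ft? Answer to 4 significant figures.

32460 ft

site P: 26095 m = 85613.52 ft.
site R: 18.63 km = 61122.05 ft.
Spread: 93579.00 − 61122.05 = 32460 ft.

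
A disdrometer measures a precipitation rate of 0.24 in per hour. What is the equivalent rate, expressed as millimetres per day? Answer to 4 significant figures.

0.24 in/hour × 25.4 mm/in × 24 hour/day = 146.3 mm/day.

146.3 mm/day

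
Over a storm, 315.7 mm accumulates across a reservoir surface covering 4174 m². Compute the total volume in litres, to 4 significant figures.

1318000 litres

1 mm over 1 m² is 1 L, so volume = 315.7 × 4174 = 1317731.8 L ≈ 1318000 L.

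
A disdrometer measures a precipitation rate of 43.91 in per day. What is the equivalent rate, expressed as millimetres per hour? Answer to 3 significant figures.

46.5 mm/hour

43.91 in/day × 25.4 mm/in × 0.0416667 day/hour = 46.5 mm/hour.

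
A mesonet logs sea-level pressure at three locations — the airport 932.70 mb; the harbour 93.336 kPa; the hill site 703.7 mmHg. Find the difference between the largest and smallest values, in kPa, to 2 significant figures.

0.55 kPa

the airport: 932.70 mb = 93.2700 kPa.
the hill site: 703.7 mmHg = 93.8190 kPa.
Spread: 93.8190 − 93.2700 = 0.55 kPa.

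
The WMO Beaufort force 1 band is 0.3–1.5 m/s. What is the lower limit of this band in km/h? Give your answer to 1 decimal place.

1.1 km/h

0.3–1.5 m/s × 3.6 = 1.1–5.4 km/h.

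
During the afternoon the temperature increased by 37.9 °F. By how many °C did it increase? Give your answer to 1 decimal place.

21.1 °C

Converting a difference, only the 9/5 scale factor applies: Δ°C = 37.9 × 0.5556 = 21.1 °C.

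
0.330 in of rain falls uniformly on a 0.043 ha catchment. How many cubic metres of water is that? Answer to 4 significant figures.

3.604 cubic metres

Depth: 0.330 in × 25.4 = 8.382 mm.
Area: 0.043 ha = 430 m².
1 mm over 1 m² is 1 L, so volume = 8.382 × 430 = 3604.26 L = 3.604 m³.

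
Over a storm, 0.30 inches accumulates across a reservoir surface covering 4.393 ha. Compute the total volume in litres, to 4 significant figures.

334700 litres

Depth: 0.30 in × 25.4 = 7.62 mm.
Area: 4.393 ha = 43930 m².
1 mm over 1 m² is 1 L, so volume = 7.62 × 43930 = 334746.6 L ≈ 334700 L.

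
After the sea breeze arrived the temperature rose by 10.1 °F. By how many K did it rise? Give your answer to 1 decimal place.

5.6 K

Converting a difference, only the 9/5 scale factor applies: ΔK = 10.1 × 0.5556 = 5.6 K.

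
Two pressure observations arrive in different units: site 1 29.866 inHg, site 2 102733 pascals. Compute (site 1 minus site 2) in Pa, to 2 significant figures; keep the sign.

site 1: 29.866 inHg = 101137.89 Pa.
Difference: 101137.89 − 102733.00 = -1600 Pa.

-1600 Pa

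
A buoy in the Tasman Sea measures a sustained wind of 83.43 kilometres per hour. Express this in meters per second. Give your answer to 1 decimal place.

1 km/h = 0.277778 m/s, so 83.43 × 0.277778 = 23.2 m/s.

23.2 m/s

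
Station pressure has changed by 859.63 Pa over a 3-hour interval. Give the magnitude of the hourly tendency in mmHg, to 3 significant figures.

859.63 Pa / 3 h × 0.00750062 mmHg/Pa = 2.15 mmHg/h.

2.15 mmHg per hour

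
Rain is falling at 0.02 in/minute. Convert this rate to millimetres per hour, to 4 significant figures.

30.48 mm/hour

0.02 in/minute × 25.4 mm/in × 60 minute/hour = 30.48 mm/hour.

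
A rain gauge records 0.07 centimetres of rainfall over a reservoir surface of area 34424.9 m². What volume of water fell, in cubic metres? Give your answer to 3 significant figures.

24.1 cubic metres

Depth: 0.07 cm × 10 = 0.7 mm.
1 mm over 1 m² is 1 L, so volume = 0.7 × 34424.9 = 24097.43 L = 24.1 m³.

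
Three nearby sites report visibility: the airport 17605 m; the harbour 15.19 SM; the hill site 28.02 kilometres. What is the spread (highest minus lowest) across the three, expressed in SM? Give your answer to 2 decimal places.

6.47 SM

the airport: 17605 m = 10.9392 SM.
the hill site: 28.02 km = 17.4108 SM.
Spread: 17.4108 − 10.9392 = 6.47 SM.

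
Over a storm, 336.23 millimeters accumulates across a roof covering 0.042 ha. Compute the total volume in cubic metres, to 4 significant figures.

Area: 0.042 ha = 420 m².
1 mm over 1 m² is 1 L, so volume = 336.23 × 420 = 141216.6 L = 141.2 m³.

141.2 cubic metres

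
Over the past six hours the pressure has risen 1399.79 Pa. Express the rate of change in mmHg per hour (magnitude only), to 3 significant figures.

1399.79 Pa / 6 h × 0.00750062 mmHg/Pa = 1.75 mmHg/h.

1.75 mmHg per hour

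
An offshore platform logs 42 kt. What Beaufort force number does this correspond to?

42 kt lies in the Beaufort 9 band (strong gale, 41–47 kt).

Beaufort force 9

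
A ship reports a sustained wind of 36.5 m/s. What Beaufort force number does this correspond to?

Beaufort force 12

36.5 m/s lies in the Beaufort 12 band (hurricane force, ≥32.7 m/s).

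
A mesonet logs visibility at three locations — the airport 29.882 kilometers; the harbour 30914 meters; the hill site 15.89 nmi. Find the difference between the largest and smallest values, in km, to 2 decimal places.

1.49 km

the harbour: 30914 m = 30.9140 km.
the hill site: 15.89 nmi = 29.4283 km.
Spread: 30.9140 − 29.4283 = 1.49 km.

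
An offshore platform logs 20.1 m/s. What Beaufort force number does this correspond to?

Beaufort force 8

20.1 m/s lies in the Beaufort 8 band (gale, 17.2–20.7 m/s).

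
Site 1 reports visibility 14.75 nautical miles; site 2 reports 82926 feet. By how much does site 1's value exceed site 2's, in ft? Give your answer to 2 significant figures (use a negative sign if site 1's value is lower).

site 1: 14.75 nmi = 89622.70 ft.
Difference: 89622.70 − 82926.00 = 6700 ft.

6700 ft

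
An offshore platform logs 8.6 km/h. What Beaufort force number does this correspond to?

Beaufort force 2

8.6 km/h = 2.4 m/s, which is Beaufort 2 (light breeze, 1.6–3.3 m/s).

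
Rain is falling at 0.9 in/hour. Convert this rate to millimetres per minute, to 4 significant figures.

0.9 in/hour × 25.4 mm/in × 0.0166667 hour/minute = 0.3810 mm/minute.

0.3810 mm/minute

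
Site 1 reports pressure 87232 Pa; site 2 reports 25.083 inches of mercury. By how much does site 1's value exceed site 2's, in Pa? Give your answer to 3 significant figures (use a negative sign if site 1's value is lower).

2290 Pa

site 2: 25.083 inHg = 84940.80 Pa.
Difference: 87232.00 − 84940.80 = 2290 Pa.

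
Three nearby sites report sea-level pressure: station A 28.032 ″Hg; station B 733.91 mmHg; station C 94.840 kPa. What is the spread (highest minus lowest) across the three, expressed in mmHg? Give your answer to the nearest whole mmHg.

23 mmHg

station A: 28.032 inHg = 712.01 mmHg.
station C: 94.840 kPa = 711.36 mmHg.
Spread: 733.91 − 711.36 = 23 mmHg.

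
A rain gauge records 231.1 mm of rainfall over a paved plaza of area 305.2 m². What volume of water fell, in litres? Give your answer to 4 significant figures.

70530 litres

1 mm over 1 m² is 1 L, so volume = 231.1 × 305.2 = 70531.72 L ≈ 70530 L.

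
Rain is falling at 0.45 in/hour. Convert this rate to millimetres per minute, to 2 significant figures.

0.45 in/hour × 25.4 mm/in × 0.0166667 hour/minute = 0.19 mm/minute.

0.19 mm/minute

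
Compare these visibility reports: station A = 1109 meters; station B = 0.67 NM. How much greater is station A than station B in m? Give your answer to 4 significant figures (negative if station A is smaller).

-131.8 m

station B: 0.67 nmi = 1240.840 m.
Difference: 1109.000 − 1240.840 = -131.8 m.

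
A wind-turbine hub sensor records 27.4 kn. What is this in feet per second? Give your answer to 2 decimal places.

1 kt = 1.68781 ft/s, so 27.4 × 1.68781 = 46.25 ft/s.

46.25 ft/s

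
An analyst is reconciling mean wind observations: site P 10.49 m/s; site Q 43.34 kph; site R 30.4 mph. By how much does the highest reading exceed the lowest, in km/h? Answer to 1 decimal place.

site P: 10.49 m/s = 37.764 km/h.
site R: 30.4 mph = 48.924 km/h.
Spread: 48.924 − 37.764 = 11.2 km/h.

11.2 km/h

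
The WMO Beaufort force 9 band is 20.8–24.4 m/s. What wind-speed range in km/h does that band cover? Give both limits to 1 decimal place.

74.9 to 87.8 km/h

20.8–24.4 m/s × 3.6 = 74.9–87.8 km/h.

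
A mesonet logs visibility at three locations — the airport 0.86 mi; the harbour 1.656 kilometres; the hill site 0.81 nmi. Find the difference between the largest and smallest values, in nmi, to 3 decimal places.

0.147 nmi

the airport: 0.86 SM = 0.74732 nmi.
the harbour: 1.656 km = 0.89417 nmi.
Spread: 0.89417 − 0.74732 = 0.147 nmi.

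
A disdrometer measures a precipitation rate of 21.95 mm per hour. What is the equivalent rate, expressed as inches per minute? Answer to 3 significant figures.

0.0144 in/minute

21.95 mm/hour × 0.0393701 in/mm × 0.0166667 hour/minute = 0.0144 in/minute.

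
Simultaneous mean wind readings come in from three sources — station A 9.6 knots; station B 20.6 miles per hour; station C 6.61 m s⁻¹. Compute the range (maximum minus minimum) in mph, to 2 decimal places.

station A: 9.6 kt = 11.0475 mph.
station C: 6.61 m/s = 14.7861 mph.
Spread: 20.6000 − 11.0475 = 9.55 mph.

9.55 mph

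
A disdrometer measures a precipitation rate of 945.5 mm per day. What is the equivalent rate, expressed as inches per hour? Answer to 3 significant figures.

1.55 in/hour

945.5 mm/day × 0.0393701 in/mm × 0.0416667 day/hour = 1.55 in/hour.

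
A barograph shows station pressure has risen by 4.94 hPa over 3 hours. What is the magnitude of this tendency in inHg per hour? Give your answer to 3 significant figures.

0.0486 inHg per hour

4.94 hPa / 3 h × 0.02953 inHg/hPa = 0.0486 inHg/h.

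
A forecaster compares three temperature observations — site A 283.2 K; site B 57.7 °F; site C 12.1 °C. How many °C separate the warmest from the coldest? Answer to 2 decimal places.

site A: 283.2 K = 10.050 °C.
site B: 57.7 °F = 14.278 °C.
Spread: 14.278 − 10.050 = 4.228 °C.

4.23 °C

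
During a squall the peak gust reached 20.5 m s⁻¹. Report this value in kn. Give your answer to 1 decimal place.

39.8 kt

1 m/s = 1.94384 kt, so 20.5 × 1.94384 = 39.8 kt.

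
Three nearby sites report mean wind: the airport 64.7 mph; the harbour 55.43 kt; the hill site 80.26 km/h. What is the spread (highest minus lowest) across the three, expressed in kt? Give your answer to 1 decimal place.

the airport: 64.7 mph = 56.223 kt.
the hill site: 80.26 km/h = 43.337 kt.
Spread: 56.223 − 43.337 = 12.9 kt.

12.9 kt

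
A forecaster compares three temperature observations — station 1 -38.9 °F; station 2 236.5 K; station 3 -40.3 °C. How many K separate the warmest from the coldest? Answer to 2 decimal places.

station 1: -38.9 °F = -39.389 °C.
station 2: 236.5 K = -36.650 °C.
Spread: (-36.650) − (-40.300) = 3.650 °C.

3.65 K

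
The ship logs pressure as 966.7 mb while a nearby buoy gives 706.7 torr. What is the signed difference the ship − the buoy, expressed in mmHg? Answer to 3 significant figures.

18.4 mmHg

the ship: 966.7 mb = 725.085 mmHg.
Difference: 725.085 − 706.700 = 18.4 mmHg.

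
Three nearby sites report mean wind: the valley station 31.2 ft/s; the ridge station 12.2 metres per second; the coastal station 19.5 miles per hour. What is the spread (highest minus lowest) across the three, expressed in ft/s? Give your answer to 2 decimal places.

the ridge station: 12.2 m/s = 40.0262 ft/s.
the coastal station: 19.5 mph = 28.6000 ft/s.
Spread: 40.0262 − 28.6000 = 11.43 ft/s.

11.43 ft/s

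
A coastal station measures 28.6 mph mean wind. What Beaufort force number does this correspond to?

28.6 mph = 12.8 m/s, which is Beaufort 6 (strong breeze, 10.8–13.8 m/s).

Beaufort force 6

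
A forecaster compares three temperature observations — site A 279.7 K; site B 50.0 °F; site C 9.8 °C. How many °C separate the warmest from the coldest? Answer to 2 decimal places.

site A: 279.7 K = 6.550 °C.
site B: 50.0 °F = 10.000 °C.
Spread: 10.000 − 6.550 = 3.450 °C.

3.45 °C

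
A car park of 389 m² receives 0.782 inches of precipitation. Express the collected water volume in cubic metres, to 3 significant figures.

7.73 cubic metres

Depth: 0.782 in × 25.4 = 19.8628 mm.
1 mm over 1 m² is 1 L, so volume = 19.8628 × 389 = 7726.6292 L = 7.73 m³.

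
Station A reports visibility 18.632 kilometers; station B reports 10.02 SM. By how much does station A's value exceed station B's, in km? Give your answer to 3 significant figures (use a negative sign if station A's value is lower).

station B: 10.02 SM = 16.1256 km.
Difference: 18.6320 − 16.1256 = 2.51 km.

2.51 km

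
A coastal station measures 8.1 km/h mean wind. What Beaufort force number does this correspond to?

8.1 km/h = 2.2 m/s, which is Beaufort 2 (light breeze, 1.6–3.3 m/s).

Beaufort force 2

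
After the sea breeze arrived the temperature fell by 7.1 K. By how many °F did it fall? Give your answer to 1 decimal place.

Converting a difference, only the 9/5 scale factor applies: Δ°F = 7.1 × 1.8 = 12.8 °F.

12.8 °F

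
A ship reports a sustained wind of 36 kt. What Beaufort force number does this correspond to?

36 kt lies in the Beaufort 8 band (gale, 34–40 kt).

Beaufort force 8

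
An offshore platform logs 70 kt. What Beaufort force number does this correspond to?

Beaufort force 12

70 kt lies in the Beaufort 12 band (hurricane force, ≥64 kt).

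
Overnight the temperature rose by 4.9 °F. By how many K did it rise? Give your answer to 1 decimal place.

Converting a difference, only the 9/5 scale factor applies: ΔK = 4.9 × 0.5556 = 2.7 K.

2.7 K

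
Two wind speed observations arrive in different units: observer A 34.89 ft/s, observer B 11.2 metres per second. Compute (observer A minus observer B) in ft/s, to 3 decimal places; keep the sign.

-1.855 ft/s

observer B: 11.2 m/s = 36.74541 ft/s.
Difference: 34.89000 − 36.74541 = -1.855 ft/s.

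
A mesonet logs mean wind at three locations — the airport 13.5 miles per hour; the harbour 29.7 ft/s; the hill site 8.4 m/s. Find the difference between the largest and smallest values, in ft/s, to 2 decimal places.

the airport: 13.5 mph = 19.8000 ft/s.
the hill site: 8.4 m/s = 27.5591 ft/s.
Spread: 29.7000 − 19.8000 = 9.90 ft/s.

9.90 ft/s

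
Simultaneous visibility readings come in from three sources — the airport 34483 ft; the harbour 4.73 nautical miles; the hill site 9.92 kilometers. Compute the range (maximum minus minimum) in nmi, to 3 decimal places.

the airport: 34483 ft = 5.67517 nmi.
the hill site: 9.92 km = 5.35637 nmi.
Spread: 5.67517 − 4.73000 = 0.945 nmi.

0.945 nmi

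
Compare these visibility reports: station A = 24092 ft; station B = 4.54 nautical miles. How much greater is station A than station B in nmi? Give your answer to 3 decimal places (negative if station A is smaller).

-0.575 nmi

station A: 24092 ft = 3.96503 nmi.
Difference: 3.96503 − 4.54000 = -0.575 nmi.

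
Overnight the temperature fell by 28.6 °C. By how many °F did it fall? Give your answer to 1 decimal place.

51.5 °F

A change of 1 °C equals a change of 1.8 °F: Δ°F = 28.6 × 1.8 = 51.5 °F.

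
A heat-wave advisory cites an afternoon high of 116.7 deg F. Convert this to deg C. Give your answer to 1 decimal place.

47.1 °C

°C = (°F − 32) × 5/9 = (116.7 − 32) / 1.8 = 47.1 °C.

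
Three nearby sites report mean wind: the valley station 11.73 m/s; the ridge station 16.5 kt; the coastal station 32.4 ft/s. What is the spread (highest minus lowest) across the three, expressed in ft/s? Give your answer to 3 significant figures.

10.6 ft/s

the valley station: 11.73 m/s = 38.484 ft/s.
the ridge station: 16.5 kt = 27.849 ft/s.
Spread: 38.484 − 27.849 = 10.6 ft/s.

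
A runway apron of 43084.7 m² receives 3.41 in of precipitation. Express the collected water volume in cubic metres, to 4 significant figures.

Depth: 3.41 in × 25.4 = 86.614 mm.
1 mm over 1 m² is 1 L, so volume = 86.614 × 43084.7 = 3731738.2 L = 3732 m³.

3732 cubic metres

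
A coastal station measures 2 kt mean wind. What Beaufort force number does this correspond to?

Beaufort force 1

2 kt lies in the Beaufort 1 band (light air, 1–3 kt).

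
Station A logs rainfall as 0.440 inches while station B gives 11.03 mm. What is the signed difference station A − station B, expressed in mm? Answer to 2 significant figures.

station A: 0.440 in = 11.1760 mm.
Difference: 11.1760 − 11.0300 = 0.15 mm.

0.15 mm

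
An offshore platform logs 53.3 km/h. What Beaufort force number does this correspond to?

Beaufort force 7

53.3 km/h = 14.8 m/s, which is Beaufort 7 (near gale, 13.9–17.1 m/s).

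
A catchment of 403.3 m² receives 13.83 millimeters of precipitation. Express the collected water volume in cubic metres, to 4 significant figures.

5.578 cubic metres

1 mm over 1 m² is 1 L, so volume = 13.83 × 403.3 = 5577.639 L = 5.578 m³.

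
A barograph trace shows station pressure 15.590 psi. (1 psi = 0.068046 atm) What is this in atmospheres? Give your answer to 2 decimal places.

1.06 atm

1 psi = 0.068046 atm, so 15.590 × 0.068046 = 1.06 atm.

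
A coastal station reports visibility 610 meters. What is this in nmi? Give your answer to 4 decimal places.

0.3294 nmi

1 m = 0.000539957 nmi, so 610 × 0.000539957 = 0.3294 nmi.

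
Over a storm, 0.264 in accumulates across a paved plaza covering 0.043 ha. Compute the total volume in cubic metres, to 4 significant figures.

2.883 cubic metres

Depth: 0.264 in × 25.4 = 6.7056 mm.
Area: 0.043 ha = 430 m².
1 mm over 1 m² is 1 L, so volume = 6.7056 × 430 = 2883.408 L = 2.883 m³.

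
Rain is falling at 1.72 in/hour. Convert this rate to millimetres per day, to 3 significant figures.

1.72 in/hour × 25.4 mm/in × 24 hour/day = 1050 mm/day.

1050 mm/day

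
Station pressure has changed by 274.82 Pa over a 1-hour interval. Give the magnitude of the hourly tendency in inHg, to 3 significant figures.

0.0812 inHg per hour

274.82 Pa / 1 h × 0.0002953 inHg/Pa = 0.0812 inHg/h.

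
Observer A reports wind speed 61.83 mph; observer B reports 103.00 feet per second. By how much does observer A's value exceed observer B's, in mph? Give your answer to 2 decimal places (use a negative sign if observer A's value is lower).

observer B: 103.00 ft/s = 70.2273 mph.
Difference: 61.8300 − 70.2273 = -8.40 mph.

-8.40 mph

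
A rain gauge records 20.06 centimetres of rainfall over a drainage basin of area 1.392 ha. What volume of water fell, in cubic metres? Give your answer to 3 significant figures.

Depth: 20.06 cm × 10 = 200.6 mm.
Area: 1.392 ha = 13920 m².
1 mm over 1 m² is 1 L, so volume = 200.6 × 13920 = 2792352 L = 2790 m³.

2790 cubic metres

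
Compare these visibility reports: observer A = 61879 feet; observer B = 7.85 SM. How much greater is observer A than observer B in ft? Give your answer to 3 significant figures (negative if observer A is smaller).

20400 ft

observer B: 7.85 SM = 41448.00 ft.
Difference: 61879.00 − 41448.00 = 20400 ft.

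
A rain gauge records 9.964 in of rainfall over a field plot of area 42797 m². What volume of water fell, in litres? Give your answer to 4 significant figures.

10830000 litres

Depth: 9.964 in × 25.4 = 253.0856 mm.
1 mm over 1 m² is 1 L, so volume = 253.0856 × 42797 = 10831304 L ≈ 10830000 L.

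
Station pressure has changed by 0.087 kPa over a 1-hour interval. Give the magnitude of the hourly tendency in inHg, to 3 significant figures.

0.0257 inHg per hour

0.087 kPa / 1 h × 0.2953 inHg/kPa = 0.0257 inHg/h.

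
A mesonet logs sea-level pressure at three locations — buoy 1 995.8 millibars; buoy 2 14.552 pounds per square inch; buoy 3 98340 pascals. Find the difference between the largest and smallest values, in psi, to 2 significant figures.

buoy 1: 995.8 mb = 14.4429 psi.
buoy 3: 98340 Pa = 14.2630 psi.
Spread: 14.5520 − 14.2630 = 0.29 psi.

0.29 psi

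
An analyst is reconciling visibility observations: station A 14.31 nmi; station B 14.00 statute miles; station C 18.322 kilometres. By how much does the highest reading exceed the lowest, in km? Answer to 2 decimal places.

station A: 14.31 nmi = 26.5021 km.
station B: 14.00 SM = 22.5308 km.
Spread: 26.5021 − 18.3220 = 8.18 km.

8.18 km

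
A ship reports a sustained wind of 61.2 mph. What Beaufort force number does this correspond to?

61.2 mph = 27.4 m/s, which is Beaufort 10 (storm, 24.5–28.4 m/s).

Beaufort force 10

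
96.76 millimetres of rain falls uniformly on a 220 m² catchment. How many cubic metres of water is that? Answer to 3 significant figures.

1 mm over 1 m² is 1 L, so volume = 96.76 × 220 = 21287.2 L = 21.3 m³.

21.3 cubic metres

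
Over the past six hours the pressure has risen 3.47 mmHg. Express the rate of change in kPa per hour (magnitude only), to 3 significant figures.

0.0771 kPa per hour

3.47 mmHg / 6 h × 0.133322 kPa/mmHg = 0.0771 kPa/h.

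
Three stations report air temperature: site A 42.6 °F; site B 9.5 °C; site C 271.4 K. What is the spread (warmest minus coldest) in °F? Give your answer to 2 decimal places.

site A: 42.6 °F = 5.889 °C.
site C: 271.4 K = -1.750 °C.
Spread: 9.500 − (-1.750) = 11.250 °C = 20.25 °F.

20.25 °F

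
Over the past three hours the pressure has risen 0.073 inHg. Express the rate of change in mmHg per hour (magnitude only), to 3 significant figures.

0.618 mmHg per hour

0.073 inHg / 3 h × 25.4 mmHg/inHg = 0.618 mmHg/h.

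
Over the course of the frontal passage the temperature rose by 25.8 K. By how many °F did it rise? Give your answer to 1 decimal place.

For a temperature change the 32° offset cancels: Δ°F = 25.8 × 1.8 = 46.4 °F.

46.4 °F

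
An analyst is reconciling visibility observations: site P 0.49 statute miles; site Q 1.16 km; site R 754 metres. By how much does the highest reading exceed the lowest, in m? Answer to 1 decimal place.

site P: 0.49 SM = 788.579 m.
site Q: 1.16 km = 1160.000 m.
Spread: 1160.000 − 754.000 = 406.0 m.

406.0 m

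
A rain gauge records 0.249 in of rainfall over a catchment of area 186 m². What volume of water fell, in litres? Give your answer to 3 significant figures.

1180 litres

Depth: 0.249 in × 25.4 = 6.3246 mm.
1 mm over 1 m² is 1 L, so volume = 6.3246 × 186 = 1176.3756 L ≈ 1180 L.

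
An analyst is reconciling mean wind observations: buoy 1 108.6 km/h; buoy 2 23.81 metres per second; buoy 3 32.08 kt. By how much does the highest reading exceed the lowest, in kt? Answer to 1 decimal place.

26.6 kt

buoy 1: 108.6 km/h = 58.639 kt.
buoy 2: 23.81 m/s = 46.283 kt.
Spread: 58.639 − 32.080 = 26.6 kt.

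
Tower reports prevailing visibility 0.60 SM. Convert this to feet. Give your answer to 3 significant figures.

3170 ft

1 SM = 5280 ft, so 0.60 × 5280 = 3170 ft.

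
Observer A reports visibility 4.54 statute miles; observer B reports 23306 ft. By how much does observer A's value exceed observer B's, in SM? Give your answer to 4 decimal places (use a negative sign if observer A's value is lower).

0.1260 SM

observer B: 23306 ft = 4.414015 SM.
Difference: 4.540000 − 4.414015 = 0.1260 SM.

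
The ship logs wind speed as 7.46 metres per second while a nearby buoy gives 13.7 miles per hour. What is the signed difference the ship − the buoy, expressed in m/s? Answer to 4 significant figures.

the buoy: 13.7 mph = 6.12445 m/s.
Difference: 7.46000 − 6.12445 = 1.336 m/s.

1.336 m/s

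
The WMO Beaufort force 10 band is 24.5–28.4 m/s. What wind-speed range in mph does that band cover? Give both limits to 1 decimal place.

24.5–28.4 m/s × 2.237 = 54.8–63.5 mph.

54.8 to 63.5 mph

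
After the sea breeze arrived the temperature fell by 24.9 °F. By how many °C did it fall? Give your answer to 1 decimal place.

13.8 °C

For a temperature change the 32° offset cancels: Δ°C = 24.9 × 0.5556 = 13.8 °C.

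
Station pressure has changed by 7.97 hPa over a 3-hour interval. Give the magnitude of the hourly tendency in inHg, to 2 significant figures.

7.97 hPa / 3 h × 0.02953 inHg/hPa = 0.078 inHg/h.

0.078 inHg per hour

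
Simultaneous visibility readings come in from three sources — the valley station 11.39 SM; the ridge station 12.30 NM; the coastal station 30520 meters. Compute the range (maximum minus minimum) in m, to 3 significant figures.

12200 m

the valley station: 11.39 SM = 18330.43 m.
the ridge station: 12.30 nmi = 22779.60 m.
Spread: 30520.00 − 18330.43 = 12200 m.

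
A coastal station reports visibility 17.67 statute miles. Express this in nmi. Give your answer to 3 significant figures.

15.4 nmi

1 SM = 0.868976 nmi, so 17.67 × 0.868976 = 15.4 nmi.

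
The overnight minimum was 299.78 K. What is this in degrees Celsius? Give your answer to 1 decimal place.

°C = 299.78 − 273.15 = 26.6 °C.

26.6 °C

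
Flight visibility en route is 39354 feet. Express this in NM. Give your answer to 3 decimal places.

6.477 nmi

1 ft = 0.000164579 nmi, so 39354 × 0.000164579 = 6.477 nmi.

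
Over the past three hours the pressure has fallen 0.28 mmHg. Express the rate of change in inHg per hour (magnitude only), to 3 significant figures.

0.28 mmHg / 3 h × 0.0393701 inHg/mmHg = 0.00367 inHg/h.

0.00367 inHg per hour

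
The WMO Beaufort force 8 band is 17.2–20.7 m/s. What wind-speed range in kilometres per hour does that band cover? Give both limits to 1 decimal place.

61.9 to 74.5 km/h

17.2–20.7 m/s × 3.6 = 61.9–74.5 km/h.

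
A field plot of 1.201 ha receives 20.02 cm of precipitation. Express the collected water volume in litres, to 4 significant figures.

2404000 litres

Depth: 20.02 cm × 10 = 200.2 mm.
Area: 1.201 ha = 12010 m².
1 mm over 1 m² is 1 L, so volume = 200.2 × 12010 = 2404402 L ≈ 2404000 L.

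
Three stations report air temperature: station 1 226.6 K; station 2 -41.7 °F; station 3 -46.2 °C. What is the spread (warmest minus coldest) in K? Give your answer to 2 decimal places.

5.61 K

station 1: 226.6 K = -46.550 °C.
station 2: -41.7 °F = -40.944 °C.
Spread: (-40.944) − (-46.550) = 5.606 °C.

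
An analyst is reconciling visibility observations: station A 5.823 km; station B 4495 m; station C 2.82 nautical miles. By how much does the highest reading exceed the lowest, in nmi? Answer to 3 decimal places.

station A: 5.823 km = 3.14417 nmi.
station B: 4495 m = 2.42711 nmi.
Spread: 3.14417 − 2.42711 = 0.717 nmi.

0.717 nmi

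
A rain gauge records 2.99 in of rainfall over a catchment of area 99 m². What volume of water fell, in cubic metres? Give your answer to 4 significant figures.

Depth: 2.99 in × 25.4 = 75.946 mm.
1 mm over 1 m² is 1 L, so volume = 75.946 × 99 = 7518.654 L = 7.519 m³.

7.519 cubic metres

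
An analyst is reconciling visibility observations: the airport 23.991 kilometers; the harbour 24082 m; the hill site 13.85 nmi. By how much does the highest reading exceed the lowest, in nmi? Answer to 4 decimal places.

the airport: 23.991 km = 12.954104 nmi.
the harbour: 24082 m = 13.003240 nmi.
Spread: 13.850000 − 12.954104 = 0.8959 nmi.

0.8959 nmi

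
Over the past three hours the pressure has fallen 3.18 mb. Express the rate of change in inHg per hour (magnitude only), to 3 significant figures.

0.0313 inHg per hour

3.18 mb / 3 h × 0.02953 inHg/mb = 0.0313 inHg/h.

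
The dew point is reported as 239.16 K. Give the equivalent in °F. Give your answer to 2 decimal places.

First to °C: -33.99 °C.
Then to °F: -29.18 °F.

-29.18 °F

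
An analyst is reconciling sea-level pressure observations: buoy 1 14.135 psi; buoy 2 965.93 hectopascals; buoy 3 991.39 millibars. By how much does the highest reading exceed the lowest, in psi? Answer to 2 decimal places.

buoy 2: 965.93 hPa = 14.0096 psi.
buoy 3: 991.39 mb = 14.3789 psi.
Spread: 14.3789 − 14.0096 = 0.37 psi.

0.37 psi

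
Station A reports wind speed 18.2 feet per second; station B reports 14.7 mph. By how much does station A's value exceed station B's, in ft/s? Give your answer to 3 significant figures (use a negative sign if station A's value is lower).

-3.36 ft/s

station B: 14.7 mph = 21.5600 ft/s.
Difference: 18.2000 − 21.5600 = -3.36 ft/s.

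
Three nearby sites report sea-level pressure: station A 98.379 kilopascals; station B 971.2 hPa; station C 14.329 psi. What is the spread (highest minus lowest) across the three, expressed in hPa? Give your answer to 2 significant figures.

station A: 98.379 kPa = 983.79 hPa.
station C: 14.329 psi = 987.95 hPa.
Spread: 987.95 − 971.20 = 17 hPa.

17 hPa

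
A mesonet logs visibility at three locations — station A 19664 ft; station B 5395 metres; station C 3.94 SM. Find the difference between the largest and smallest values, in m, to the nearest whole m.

station A: 19664 ft = 5993.59 m.
station C: 3.94 SM = 6340.82 m.
Spread: 6340.82 − 5395.00 = 946 m.

946 m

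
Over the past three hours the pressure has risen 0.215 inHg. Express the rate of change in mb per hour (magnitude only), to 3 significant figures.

0.215 inHg / 3 h × 33.8639 mb/inHg = 2.43 mb/h.

2.43 mb per hour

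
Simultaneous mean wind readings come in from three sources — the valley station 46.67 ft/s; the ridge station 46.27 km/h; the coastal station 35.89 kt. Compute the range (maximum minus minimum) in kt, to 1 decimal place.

10.9 kt

the valley station: 46.67 ft/s = 27.651 kt.
the ridge station: 46.27 km/h = 24.984 kt.
Spread: 35.890 − 24.984 = 10.9 kt.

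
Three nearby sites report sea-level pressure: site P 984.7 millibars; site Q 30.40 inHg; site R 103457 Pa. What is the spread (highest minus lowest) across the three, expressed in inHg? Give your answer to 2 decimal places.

1.47 inHg

site P: 984.7 mb = 29.0782 inHg.
site R: 103457 Pa = 30.5508 inHg.
Spread: 30.5508 − 29.0782 = 1.47 inHg.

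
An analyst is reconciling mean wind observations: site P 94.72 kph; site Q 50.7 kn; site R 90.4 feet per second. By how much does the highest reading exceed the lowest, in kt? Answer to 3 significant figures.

site P: 94.72 km/h = 51.1447 kt.
site R: 90.4 ft/s = 53.5605 kt.
Spread: 53.5605 − 50.7000 = 2.86 kt.

2.86 kt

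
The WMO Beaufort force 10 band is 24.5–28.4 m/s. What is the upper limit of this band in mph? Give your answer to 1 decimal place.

24.5–28.4 m/s × 2.237 = 54.8–63.5 mph.

63.5 mph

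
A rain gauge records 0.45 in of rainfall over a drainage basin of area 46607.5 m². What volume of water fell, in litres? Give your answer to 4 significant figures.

532700 litres

Depth: 0.45 in × 25.4 = 11.43 mm.
1 mm over 1 m² is 1 L, so volume = 11.43 × 46607.5 = 532723.72 L ≈ 532700 L.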